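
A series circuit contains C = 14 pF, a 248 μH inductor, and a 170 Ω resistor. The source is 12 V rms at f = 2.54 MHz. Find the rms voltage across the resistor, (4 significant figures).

ω = 2πf = 1.596e+07 rad/s
X_L = ωL = 3958 Ω
X_C = 1/(ωC) = 4476 Ω
Net reactance X = X_L − X_C = -517.8 Ω
Z = 170.0 − j517.8 Ω
|Z| = √(170.0² + 517.8²) = 545.0 Ω
I = V/|Z| = 22.02 mA
V_R = I·|Z_R| = 0.02202 × 170.0 = 3.743 V

3.743 V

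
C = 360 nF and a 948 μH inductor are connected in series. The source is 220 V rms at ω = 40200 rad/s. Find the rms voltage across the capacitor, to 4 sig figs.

X_L = ωL = 38.11 Ω
X_C = 1/(ωC) = 69.10 Ω
Net reactance X = X_L − X_C = -30.99 Ω
Z = − j30.99 Ω
|Z| = √(0² + 30.99²) = 30.99 Ω
I = V/|Z| = 7.099 A
V_C = I·|Z_C| = 7.099 × 69.10 = 490.5 V

490.5 V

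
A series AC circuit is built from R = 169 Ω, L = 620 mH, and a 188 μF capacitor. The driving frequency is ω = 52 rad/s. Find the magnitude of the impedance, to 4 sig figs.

182.9 Ω

X_L = ωL = 32.24 Ω
X_C = 1/(ωC) = 102.3 Ω
Net reactance X = X_L − X_C = -70.05 Ω
Z = 169.0 − j70.05 Ω
|Z| = √(169.0² + 70.05²) = 182.9 Ω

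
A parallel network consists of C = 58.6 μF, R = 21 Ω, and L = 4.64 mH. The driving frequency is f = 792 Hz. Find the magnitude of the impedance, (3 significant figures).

ω = 2πf = 4976 rad/s
X_L = ωL = 23.1 Ω
X_C = 1/(ωC) = 3.43 Ω
Parallel: admittances add. Y = 1/R + 1/(jωL) + jωC
Y = (0.0476 + j0.248) S
|Y| = 0.253 S → |Z| = 1/|Y| = 3.96 Ω, ∠Z = −∠Y = -79.1°

3.96 Ω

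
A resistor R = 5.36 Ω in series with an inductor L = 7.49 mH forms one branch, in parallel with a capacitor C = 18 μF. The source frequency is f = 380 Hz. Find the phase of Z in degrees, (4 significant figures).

ω = 2πf = 2388 rad/s
X_L = ωL = 17.88 Ω
X_C = 1/(ωC) = 23.27 Ω
Branch 1 (R+jX_L): Z₁ = 5.360 + j17.88 Ω, |Z₁| = 18.67 Ω
Branch 2 (−jX_C): Z₂ = −j23.27 Ω
Parallel: Z = Z₁Z₂/(Z₁+Z₂), |Z| = 57.17 Ω, ∠Z = 28.45°

28.45°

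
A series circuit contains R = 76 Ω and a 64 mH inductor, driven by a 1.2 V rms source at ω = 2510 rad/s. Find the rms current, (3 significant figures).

6.75 mA

X_L = ωL = 161 Ω
Z = 76.0 + j161 Ω
|Z| = √(76.0² + 161²) = 178 Ω
I = V/|Z| = 1.2/178 = 6.75 mA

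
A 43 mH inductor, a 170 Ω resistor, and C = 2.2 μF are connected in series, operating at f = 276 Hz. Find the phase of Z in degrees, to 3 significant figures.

-47.8°

ω = 2πf = 1734 rad/s
X_L = ωL = 74.6 Ω
X_C = 1/(ωC) = 262 Ω
Net reactance X = X_L − X_C = -188 Ω
Z = 170 − j188 Ω
|Z| = √(170² + 188²) = 253 Ω
∠Z = arctan(-188/170) = -47.8°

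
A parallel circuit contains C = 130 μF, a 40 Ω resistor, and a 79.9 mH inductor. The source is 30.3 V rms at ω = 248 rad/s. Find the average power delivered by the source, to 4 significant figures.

X_L = ωL = 19.82 Ω
X_C = 1/(ωC) = 31.02 Ω
Parallel: admittances add. Y = 1/R + 1/(jωL) + jωC
Y = (0.02500 − j0.01823) S
|Y| = 0.03094 S → |Z| = 1/|Y| = 32.32 Ω, ∠Z = −∠Y = 36.09°
I = V/|Z| = 937.4 mA
P = VI cos φ = 30.3 × 0.9374 × cos(36.09°) = 22.95 W

22.95 W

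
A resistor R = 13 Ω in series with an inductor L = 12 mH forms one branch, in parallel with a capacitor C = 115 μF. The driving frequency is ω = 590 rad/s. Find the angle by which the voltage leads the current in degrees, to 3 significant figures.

X_L = ωL = 7.08 Ω
X_C = 1/(ωC) = 14.7 Ω
Branch 1 (R+jX_L): Z₁ = 13.0 + j7.08 Ω, |Z₁| = 14.8 Ω
Branch 2 (−jX_C): Z₂ = −j14.7 Ω
Parallel: Z = Z₁Z₂/(Z₁+Z₂), |Z| = 14.5 Ω, ∠Z = -30.9°

-30.9°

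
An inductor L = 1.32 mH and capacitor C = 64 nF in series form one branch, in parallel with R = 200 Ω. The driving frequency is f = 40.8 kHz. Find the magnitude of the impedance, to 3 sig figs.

162 Ω

ω = 2πf = 256400 rad/s
X_L = ωL = 338 Ω
X_C = 1/(ωC) = 61.0 Ω
Branch 1: Z₁ = R = 200 Ω
Branch 2 (series LC): Z₂ = j(X_L − X_C) = j277 Ω
Parallel: Z = Z₁Z₂/(Z₁+Z₂), |Z| = 162 Ω, ∠Z = 35.8°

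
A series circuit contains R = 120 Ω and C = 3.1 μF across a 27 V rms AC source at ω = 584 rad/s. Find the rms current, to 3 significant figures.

47.8 mA

X_C = 1/(ωC) = 552 Ω
Z = 120 − j552 Ω
|Z| = √(120² + 552²) = 565 Ω
I = V/|Z| = 27/565 = 47.8 mA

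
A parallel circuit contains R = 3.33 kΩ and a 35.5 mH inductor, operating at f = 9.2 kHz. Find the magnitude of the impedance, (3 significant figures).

1750 Ω

ω = 2πf = 57810 rad/s
X_L = ωL = 2050 Ω
Parallel: admittances add. Y = 1/R + 1/(jωL)
Y = (0.000300 − j0.000487) S
|Y| = 0.000572 S → |Z| = 1/|Y| = 1750 Ω, ∠Z = −∠Y = 58.4°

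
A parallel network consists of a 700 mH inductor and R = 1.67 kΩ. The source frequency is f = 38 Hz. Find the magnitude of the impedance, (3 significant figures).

ω = 2πf = 238.8 rad/s
X_L = ωL = 167 Ω
Parallel: admittances add. Y = 1/R + 1/(jωL)
Y = (0.000599 − j0.00598) S
|Y| = 0.00601 S → |Z| = 1/|Y| = 166 Ω, ∠Z = −∠Y = 84.3°

166 Ω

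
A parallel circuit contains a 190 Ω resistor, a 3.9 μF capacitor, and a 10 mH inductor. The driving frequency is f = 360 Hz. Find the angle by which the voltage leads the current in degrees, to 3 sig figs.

ω = 2πf = 2262 rad/s
X_L = ωL = 22.6 Ω
X_C = 1/(ωC) = 113 Ω
Parallel: admittances add. Y = 1/R + 1/(jωL) + jωC
Y = (0.00526 − j0.0354) S
|Y| = 0.0358 S → |Z| = 1/|Y| = 28.0 Ω, ∠Z = −∠Y = 81.5°

81.5°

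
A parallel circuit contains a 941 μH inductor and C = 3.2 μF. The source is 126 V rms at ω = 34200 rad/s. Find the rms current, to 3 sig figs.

X_L = ωL = 32.2 Ω
X_C = 1/(ωC) = 9.14 Ω
Parallel: admittances add. Y = 1/(jωL) + jωC
Y = (0 + j0.0784) S
|Y| = 0.0784 S → |Z| = 1/|Y| = 12.8 Ω, ∠Z = −∠Y = -90.0°
I = V/|Z| = 126/12.8 = 9.87 A

9.87 A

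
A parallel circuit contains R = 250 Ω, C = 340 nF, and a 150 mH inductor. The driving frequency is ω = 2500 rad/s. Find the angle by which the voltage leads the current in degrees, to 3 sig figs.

X_L = ωL = 375 Ω
X_C = 1/(ωC) = 1180 Ω
Parallel: admittances add. Y = 1/R + 1/(jωL) + jωC
Y = (0.00400 − j0.00182) S
|Y| = 0.00439 S → |Z| = 1/|Y| = 228 Ω, ∠Z = −∠Y = 24.4°

24.4°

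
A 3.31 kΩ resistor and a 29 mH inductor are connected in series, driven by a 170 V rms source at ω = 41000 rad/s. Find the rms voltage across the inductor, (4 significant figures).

57.47 V

X_L = ωL = 1189 Ω
Z = 3310 + j1189 Ω
|Z| = √(3310² + 1189²) = 3517 Ω
I = V/|Z| = 48.34 mA
V_L = I·|Z_L| = 0.04834 × 1189 = 57.47 V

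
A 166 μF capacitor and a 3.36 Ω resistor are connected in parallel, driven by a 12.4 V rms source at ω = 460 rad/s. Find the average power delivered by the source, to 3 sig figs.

45.8 W

X_C = 1/(ωC) = 13.1 Ω
Parallel: admittances add. Y = 1/R + jωC
Y = (0.298 + j0.0764) S
|Y| = 0.307 S → |Z| = 1/|Y| = 3.25 Ω, ∠Z = −∠Y = -14.4°
I = V/|Z| = 3.81 A
P = VI cos φ = 12.4 × 3.81 × cos(-14.4°) = 45.8 W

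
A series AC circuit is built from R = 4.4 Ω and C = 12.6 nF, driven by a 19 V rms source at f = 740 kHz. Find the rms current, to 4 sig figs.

1.078 A

ω = 2πf = 4.65e+06 rad/s
X_C = 1/(ωC) = 17.07 Ω
Z = 4.400 − j17.07 Ω
|Z| = √(4.400² + 17.07²) = 17.63 Ω
I = V/|Z| = 19/17.63 = 1.078 A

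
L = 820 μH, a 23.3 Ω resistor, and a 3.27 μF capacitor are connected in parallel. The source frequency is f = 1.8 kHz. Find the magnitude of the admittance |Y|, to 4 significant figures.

ω = 2πf = 11310 rad/s
X_L = ωL = 9.274 Ω
X_C = 1/(ωC) = 27.04 Ω
Parallel: admittances add. Y = 1/R + 1/(jωL) + jωC
Y = (0.04292 − j0.07085) S
|Y| = 0.08283 S → |Z| = 1/|Y| = 12.07 Ω, ∠Z = −∠Y = 58.79°

82.83 mS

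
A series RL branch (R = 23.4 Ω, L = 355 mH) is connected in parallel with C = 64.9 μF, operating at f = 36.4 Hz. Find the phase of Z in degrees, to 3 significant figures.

-46.6°

ω = 2πf = 228.7 rad/s
X_L = ωL = 81.2 Ω
X_C = 1/(ωC) = 67.4 Ω
Branch 1 (R+jX_L): Z₁ = 23.4 + j81.2 Ω, |Z₁| = 84.5 Ω
Branch 2 (−jX_C): Z₂ = −j67.4 Ω
Parallel: Z = Z₁Z₂/(Z₁+Z₂), |Z| = 209 Ω, ∠Z = -46.6°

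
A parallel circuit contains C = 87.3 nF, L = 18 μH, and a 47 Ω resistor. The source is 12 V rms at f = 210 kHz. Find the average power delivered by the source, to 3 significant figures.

ω = 2πf = 1.319e+06 rad/s
X_L = ωL = 23.8 Ω
X_C = 1/(ωC) = 8.68 Ω
Parallel: admittances add. Y = 1/R + 1/(jωL) + jωC
Y = (0.0213 + j0.0731) S
|Y| = 0.0761 S → |Z| = 1/|Y| = 13.1 Ω, ∠Z = −∠Y = -73.8°
I = V/|Z| = 913 mA
P = VI cos φ = 12 × 0.913 × cos(-73.8°) = 3.06 W

3.06 W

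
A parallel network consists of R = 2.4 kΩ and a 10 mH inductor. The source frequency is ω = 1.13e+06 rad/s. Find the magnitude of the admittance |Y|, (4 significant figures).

426.0 μS

X_L = ωL = 11300 Ω
Parallel: admittances add. Y = 1/R + 1/(jωL)
Y = (0.0004167 − j8.85e-05) S
|Y| = 0.0004260 S → |Z| = 1/|Y| = 2348 Ω, ∠Z = −∠Y = 11.99°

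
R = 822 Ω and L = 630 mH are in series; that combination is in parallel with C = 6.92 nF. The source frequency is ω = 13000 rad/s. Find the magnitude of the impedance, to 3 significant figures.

30100 Ω

X_L = ωL = 8190 Ω
X_C = 1/(ωC) = 11100 Ω
Branch 1 (R+jX_L): Z₁ = 822 + j8190 Ω, |Z₁| = 8230 Ω
Branch 2 (−jX_C): Z₂ = −j11100 Ω
Parallel: Z = Z₁Z₂/(Z₁+Z₂), |Z| = 30100 Ω, ∠Z = 68.6°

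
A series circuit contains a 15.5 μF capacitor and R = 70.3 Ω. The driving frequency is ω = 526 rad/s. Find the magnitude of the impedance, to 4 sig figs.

141.4 Ω

X_C = 1/(ωC) = 122.7 Ω
Z = 70.30 − j122.7 Ω
|Z| = √(70.30² + 122.7²) = 141.4 Ω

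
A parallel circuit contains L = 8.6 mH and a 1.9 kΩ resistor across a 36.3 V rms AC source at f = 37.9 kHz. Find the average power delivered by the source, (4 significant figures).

ω = 2πf = 238100 rad/s
X_L = ωL = 2048 Ω
Parallel: admittances add. Y = 1/R + 1/(jωL)
Y = (0.0005263 − j0.0004883) S
|Y| = 0.0007179 S → |Z| = 1/|Y| = 1393 Ω, ∠Z = −∠Y = 42.85°
I = V/|Z| = 26.06 mA
P = VI cos φ = 36.3 × 0.02606 × cos(42.85°) = 693.5 mW

693.5 mW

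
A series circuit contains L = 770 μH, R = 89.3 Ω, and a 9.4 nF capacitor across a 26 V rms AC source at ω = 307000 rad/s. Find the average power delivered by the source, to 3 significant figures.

3.00 W

X_L = ωL = 236 Ω
X_C = 1/(ωC) = 347 Ω
Net reactance X = X_L − X_C = -110 Ω
Z = 89.3 − j110 Ω
|Z| = √(89.3² + 110²) = 142 Ω
∠Z = arctan(-110/89.3) = -51.0°
I = V/|Z| = 183 mA
P = VI cos φ = 26 × 0.183 × cos(-51.0°) = 3.00 W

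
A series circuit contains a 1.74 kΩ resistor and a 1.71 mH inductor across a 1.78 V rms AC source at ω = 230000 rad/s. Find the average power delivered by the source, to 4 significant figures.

X_L = ωL = 393.3 Ω
Z = 1740 + j393.3 Ω
|Z| = √(1740² + 393.3²) = 1784 Ω
∠Z = arctan(393.3/1740) = 12.74°
I = V/|Z| = 997.8 μA
P = VI cos φ = 1.78 × 0.0009978 × cos(12.74°) = 1.732 mW

1.732 mW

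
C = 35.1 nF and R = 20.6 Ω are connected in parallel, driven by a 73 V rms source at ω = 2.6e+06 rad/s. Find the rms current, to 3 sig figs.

7.55 A

X_C = 1/(ωC) = 11.0 Ω
Parallel: admittances add. Y = 1/R + jωC
Y = (0.0485 + j0.0913) S
|Y| = 0.103 S → |Z| = 1/|Y| = 9.67 Ω, ∠Z = −∠Y = -62.0°
I = V/|Z| = 73/9.67 = 7.55 A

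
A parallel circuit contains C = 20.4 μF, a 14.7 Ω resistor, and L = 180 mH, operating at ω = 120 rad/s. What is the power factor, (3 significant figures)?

X_L = ωL = 21.6 Ω
X_C = 1/(ωC) = 408 Ω
Parallel: admittances add. Y = 1/R + 1/(jωL) + jωC
Y = (0.0680 − j0.0438) S
|Y| = 0.0809 S → |Z| = 1/|Y| = 12.4 Ω, ∠Z = −∠Y = 32.8°
cos φ = cos(32.8°) = 0.841

0.841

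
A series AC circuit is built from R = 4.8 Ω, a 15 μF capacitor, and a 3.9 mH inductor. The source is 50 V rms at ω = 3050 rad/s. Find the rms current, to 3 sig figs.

4.52 A

X_L = ωL = 11.9 Ω
X_C = 1/(ωC) = 21.9 Ω
Net reactance X = X_L − X_C = -9.96 Ω
Z = 4.80 − j9.96 Ω
|Z| = √(4.80² + 9.96²) = 11.1 Ω
I = V/|Z| = 50/11.1 = 4.52 A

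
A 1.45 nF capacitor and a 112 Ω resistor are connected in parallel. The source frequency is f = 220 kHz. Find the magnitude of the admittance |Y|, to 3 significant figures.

ω = 2πf = 1.382e+06 rad/s
X_C = 1/(ωC) = 499 Ω
Parallel: admittances add. Y = 1/R + jωC
Y = (0.00893 + j0.00200) S
|Y| = 0.00915 S → |Z| = 1/|Y| = 109 Ω, ∠Z = −∠Y = -12.7°

9.15 mS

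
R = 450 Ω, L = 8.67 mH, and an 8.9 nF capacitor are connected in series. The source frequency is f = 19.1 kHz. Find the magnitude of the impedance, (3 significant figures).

462 Ω

ω = 2πf = 120000 rad/s
X_L = ωL = 1040 Ω
X_C = 1/(ωC) = 936 Ω
Net reactance X = X_L − X_C = 104 Ω
Z = 450 + j104 Ω
|Z| = √(450² + 104²) = 462 Ω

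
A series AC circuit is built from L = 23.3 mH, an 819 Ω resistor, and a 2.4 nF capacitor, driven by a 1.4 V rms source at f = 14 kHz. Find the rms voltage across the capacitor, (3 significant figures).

2.36 V

ω = 2πf = 87960 rad/s
X_L = ωL = 2050 Ω
X_C = 1/(ωC) = 4740 Ω
Net reactance X = X_L − X_C = -2690 Ω
Z = 819 − j2690 Ω
|Z| = √(819² + 2690²) = 2810 Ω
I = V/|Z| = 498 μA
V_C = I·|Z_C| = 0.000498 × 4740 = 2.36 V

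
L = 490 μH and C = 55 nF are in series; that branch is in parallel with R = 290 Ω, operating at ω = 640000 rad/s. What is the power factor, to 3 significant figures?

0.701

X_L = ωL = 314 Ω
X_C = 1/(ωC) = 28.4 Ω
Branch 1: Z₁ = R = 290 Ω
Branch 2 (series LC): Z₂ = j(X_L − X_C) = j285 Ω
Parallel: Z = Z₁Z₂/(Z₁+Z₂), |Z| = 203 Ω, ∠Z = 45.5°
cos φ = cos(45.5°) = 0.701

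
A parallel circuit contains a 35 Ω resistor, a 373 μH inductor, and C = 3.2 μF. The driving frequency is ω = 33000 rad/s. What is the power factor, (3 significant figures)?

0.761

X_L = ωL = 12.3 Ω
X_C = 1/(ωC) = 9.47 Ω
Parallel: admittances add. Y = 1/R + 1/(jωL) + jωC
Y = (0.0286 + j0.0244) S
|Y| = 0.0375 S → |Z| = 1/|Y| = 26.6 Ω, ∠Z = −∠Y = -40.4°
cos φ = cos(-40.4°) = 0.761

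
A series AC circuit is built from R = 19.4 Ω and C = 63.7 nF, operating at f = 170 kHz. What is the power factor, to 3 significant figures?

ω = 2πf = 1.068e+06 rad/s
X_C = 1/(ωC) = 14.7 Ω
Z = 19.4 − j14.7 Ω
|Z| = √(19.4² + 14.7²) = 24.3 Ω
∠Z = arctan(-14.7/19.4) = -37.1°
cos φ = cos(-37.1°) = 0.797

0.797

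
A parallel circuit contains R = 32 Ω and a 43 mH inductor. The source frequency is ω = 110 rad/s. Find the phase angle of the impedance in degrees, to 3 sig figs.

X_L = ωL = 4.73 Ω
Parallel: admittances add. Y = 1/R + 1/(jωL)
Y = (0.0312 − j0.211) S
|Y| = 0.214 S → |Z| = 1/|Y| = 4.68 Ω, ∠Z = −∠Y = 81.6°

81.6°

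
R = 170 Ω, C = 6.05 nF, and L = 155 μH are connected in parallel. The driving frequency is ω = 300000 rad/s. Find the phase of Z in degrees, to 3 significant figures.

73.4°

X_L = ωL = 46.5 Ω
X_C = 1/(ωC) = 551 Ω
Parallel: admittances add. Y = 1/R + 1/(jωL) + jωC
Y = (0.00588 − j0.0197) S
|Y| = 0.0206 S → |Z| = 1/|Y| = 48.7 Ω, ∠Z = −∠Y = 73.4°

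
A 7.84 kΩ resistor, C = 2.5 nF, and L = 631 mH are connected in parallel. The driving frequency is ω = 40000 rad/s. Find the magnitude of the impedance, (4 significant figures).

X_L = ωL = 25240 Ω
X_C = 1/(ωC) = 10000 Ω
Parallel: admittances add. Y = 1/R + 1/(jωL) + jωC
Y = (0.0001276 + j6.038e-05) S
|Y| = 0.0001411 S → |Z| = 1/|Y| = 7086 Ω, ∠Z = −∠Y = -25.33°

7086 Ω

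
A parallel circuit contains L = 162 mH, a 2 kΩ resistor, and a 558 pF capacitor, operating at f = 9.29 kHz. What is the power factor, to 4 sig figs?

ω = 2πf = 58370 rad/s
X_L = ωL = 9456 Ω
X_C = 1/(ωC) = 30700 Ω
Parallel: admittances add. Y = 1/R + 1/(jωL) + jωC
Y = (0.0005000 − j7.318e-05) S
|Y| = 0.0005053 S → |Z| = 1/|Y| = 1979 Ω, ∠Z = −∠Y = 8.327°
cos φ = cos(8.327°) = 0.9895

0.9895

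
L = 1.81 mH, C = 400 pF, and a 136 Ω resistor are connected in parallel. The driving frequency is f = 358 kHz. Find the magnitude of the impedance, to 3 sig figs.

135 Ω

ω = 2πf = 2.249e+06 rad/s
X_L = ωL = 4070 Ω
X_C = 1/(ωC) = 1110 Ω
Parallel: admittances add. Y = 1/R + 1/(jωL) + jωC
Y = (0.00735 + j0.000654) S
|Y| = 0.00738 S → |Z| = 1/|Y| = 135 Ω, ∠Z = −∠Y = -5.08°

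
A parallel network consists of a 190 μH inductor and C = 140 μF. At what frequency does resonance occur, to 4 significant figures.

ω₀ = 1/√(LC) = 1/√(0.00019 × 0.00014) = 6131 rad/s
f₀ = ω₀/(2π) = 975.8 Hz

975.8 Hz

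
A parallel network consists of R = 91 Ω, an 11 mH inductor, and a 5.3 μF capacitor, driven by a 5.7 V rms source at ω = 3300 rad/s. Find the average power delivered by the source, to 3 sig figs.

357 mW

X_L = ωL = 36.3 Ω
X_C = 1/(ωC) = 57.2 Ω
Parallel: admittances add. Y = 1/R + 1/(jωL) + jωC
Y = (0.0110 − j0.0101) S
|Y| = 0.0149 S → |Z| = 1/|Y| = 67.1 Ω, ∠Z = −∠Y = 42.5°
I = V/|Z| = 84.9 mA
P = VI cos φ = 5.7 × 0.0849 × cos(42.5°) = 357 mW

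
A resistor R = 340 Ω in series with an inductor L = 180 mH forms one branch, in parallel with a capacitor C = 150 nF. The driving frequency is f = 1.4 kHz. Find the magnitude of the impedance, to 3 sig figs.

1370 Ω

ω = 2πf = 8796 rad/s
X_L = ωL = 1580 Ω
X_C = 1/(ωC) = 758 Ω
Branch 1 (R+jX_L): Z₁ = 340 + j1580 Ω, |Z₁| = 1620 Ω
Branch 2 (−jX_C): Z₂ = −j758 Ω
Parallel: Z = Z₁Z₂/(Z₁+Z₂), |Z| = 1370 Ω, ∠Z = -79.7°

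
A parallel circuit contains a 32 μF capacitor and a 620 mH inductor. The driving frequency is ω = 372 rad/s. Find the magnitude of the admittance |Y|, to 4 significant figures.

X_L = ωL = 230.6 Ω
X_C = 1/(ωC) = 84.01 Ω
Parallel: admittances add. Y = 1/(jωL) + jωC
Y = (0 + j0.007568) S
|Y| = 0.007568 S → |Z| = 1/|Y| = 132.1 Ω, ∠Z = −∠Y = -90.00°

7.568 mS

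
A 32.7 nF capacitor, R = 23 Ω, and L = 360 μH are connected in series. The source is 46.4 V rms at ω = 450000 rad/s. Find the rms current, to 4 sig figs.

479.3 mA

X_L = ωL = 162.0 Ω
X_C = 1/(ωC) = 67.96 Ω
Net reactance X = X_L − X_C = 94.04 Ω
Z = 23.00 + j94.04 Ω
|Z| = √(23.00² + 94.04²) = 96.81 Ω
I = V/|Z| = 46.4/96.81 = 479.3 mA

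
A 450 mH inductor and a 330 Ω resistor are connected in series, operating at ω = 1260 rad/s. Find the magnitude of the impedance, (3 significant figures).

X_L = ωL = 567 Ω
Z = 330 + j567 Ω
|Z| = √(330² + 567²) = 656 Ω

656 Ω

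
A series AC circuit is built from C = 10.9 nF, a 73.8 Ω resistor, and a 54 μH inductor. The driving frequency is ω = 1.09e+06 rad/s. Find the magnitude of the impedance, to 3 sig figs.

78.0 Ω

X_L = ωL = 58.9 Ω
X_C = 1/(ωC) = 84.2 Ω
Net reactance X = X_L − X_C = -25.3 Ω
Z = 73.8 − j25.3 Ω
|Z| = √(73.8² + 25.3²) = 78.0 Ω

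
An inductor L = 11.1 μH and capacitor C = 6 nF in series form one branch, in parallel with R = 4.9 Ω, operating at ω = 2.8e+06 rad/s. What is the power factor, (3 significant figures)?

0.985

X_L = ωL = 31.1 Ω
X_C = 1/(ωC) = 59.5 Ω
Branch 1: Z₁ = R = 4.90 Ω
Branch 2 (series LC): Z₂ = j(X_L − X_C) = −j28.4 Ω
Parallel: Z = Z₁Z₂/(Z₁+Z₂), |Z| = 4.83 Ω, ∠Z = -9.77°
cos φ = cos(-9.77°) = 0.985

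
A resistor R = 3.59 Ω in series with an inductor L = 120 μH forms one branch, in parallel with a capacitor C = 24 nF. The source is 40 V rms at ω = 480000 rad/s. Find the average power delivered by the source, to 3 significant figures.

X_L = ωL = 57.6 Ω
X_C = 1/(ωC) = 86.8 Ω
Branch 1 (R+jX_L): Z₁ = 3.59 + j57.6 Ω, |Z₁| = 57.7 Ω
Branch 2 (−jX_C): Z₂ = −j86.8 Ω
Parallel: Z = Z₁Z₂/(Z₁+Z₂), |Z| = 170 Ω, ∠Z = 79.4°
I = V/|Z| = 235 mA
P = VI cos φ = 40 × 0.235 × cos(79.4°) = 1.72 W

1.72 W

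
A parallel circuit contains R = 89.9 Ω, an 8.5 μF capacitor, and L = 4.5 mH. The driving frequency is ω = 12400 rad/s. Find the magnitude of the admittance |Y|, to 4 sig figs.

X_L = ωL = 55.80 Ω
X_C = 1/(ωC) = 9.488 Ω
Parallel: admittances add. Y = 1/R + 1/(jωL) + jωC
Y = (0.01112 + j0.08748) S
|Y| = 0.08818 S → |Z| = 1/|Y| = 11.34 Ω, ∠Z = −∠Y = -82.75°

88.18 mS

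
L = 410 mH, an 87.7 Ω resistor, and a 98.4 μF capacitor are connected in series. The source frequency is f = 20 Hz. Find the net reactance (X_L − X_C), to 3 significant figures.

-29.3 Ω

ω = 2πf = 125.7 rad/s
X_L = ωL = 51.5 Ω
X_C = 1/(ωC) = 80.9 Ω
X = 51.5 − 80.9 = -29.3 Ω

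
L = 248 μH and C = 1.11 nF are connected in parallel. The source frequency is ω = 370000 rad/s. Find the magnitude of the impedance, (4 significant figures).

95.35 Ω

X_L = ωL = 91.76 Ω
X_C = 1/(ωC) = 2435 Ω
Parallel: admittances add. Y = 1/(jωL) + jωC
Y = (0 − j0.01049) S
|Y| = 0.01049 S → |Z| = 1/|Y| = 95.35 Ω, ∠Z = −∠Y = 90.00°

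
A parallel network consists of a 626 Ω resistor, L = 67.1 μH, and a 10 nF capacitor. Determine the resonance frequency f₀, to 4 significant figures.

ω₀ = 1/√(LC) = 1/√(6.71e-05 × 1e-08) = 1.221e+06 rad/s
f₀ = ω₀/(2π) = 194.3 kHz

194.3 kHz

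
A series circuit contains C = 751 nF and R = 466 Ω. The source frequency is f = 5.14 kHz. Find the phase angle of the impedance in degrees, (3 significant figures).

-5.06°

ω = 2πf = 32300 rad/s
X_C = 1/(ωC) = 41.2 Ω
Z = 466 − j41.2 Ω
|Z| = √(466² + 41.2²) = 468 Ω
∠Z = arctan(-41.2/466) = -5.06°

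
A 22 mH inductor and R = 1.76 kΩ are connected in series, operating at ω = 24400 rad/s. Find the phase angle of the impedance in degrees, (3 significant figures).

17.0°

X_L = ωL = 537 Ω
Z = 1760 + j537 Ω
|Z| = √(1760² + 537²) = 1840 Ω
∠Z = arctan(537/1760) = 17.0°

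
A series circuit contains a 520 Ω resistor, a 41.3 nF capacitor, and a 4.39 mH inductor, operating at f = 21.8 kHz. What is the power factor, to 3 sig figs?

0.775

ω = 2πf = 137000 rad/s
X_L = ωL = 601 Ω
X_C = 1/(ωC) = 177 Ω
Net reactance X = X_L − X_C = 425 Ω
Z = 520 + j425 Ω
|Z| = √(520² + 425²) = 671 Ω
∠Z = arctan(425/520) = 39.2°
cos φ = cos(39.2°) = 0.775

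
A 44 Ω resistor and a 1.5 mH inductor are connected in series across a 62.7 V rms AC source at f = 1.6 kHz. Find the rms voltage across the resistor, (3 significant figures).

ω = 2πf = 10050 rad/s
X_L = ωL = 15.1 Ω
Z = 44.0 + j15.1 Ω
|Z| = √(44.0² + 15.1²) = 46.5 Ω
I = V/|Z| = 1.35 A
V_R = I·|Z_R| = 1.35 × 44.0 = 59.3 V

59.3 V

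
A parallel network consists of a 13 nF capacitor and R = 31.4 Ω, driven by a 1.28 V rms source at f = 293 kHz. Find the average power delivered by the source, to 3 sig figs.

ω = 2πf = 1.841e+06 rad/s
X_C = 1/(ωC) = 41.8 Ω
Parallel: admittances add. Y = 1/R + jωC
Y = (0.0318 + j0.0239) S
|Y| = 0.0398 S → |Z| = 1/|Y| = 25.1 Ω, ∠Z = −∠Y = -36.9°
I = V/|Z| = 51.0 mA
P = VI cos φ = 1.28 × 0.0510 × cos(-36.9°) = 52.2 mW

52.2 mW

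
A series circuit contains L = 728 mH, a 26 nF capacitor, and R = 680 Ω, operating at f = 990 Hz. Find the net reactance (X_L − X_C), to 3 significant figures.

-1650 Ω

ω = 2πf = 6220 rad/s
X_L = ωL = 4530 Ω
X_C = 1/(ωC) = 6180 Ω
X = 4530 − 6180 = -1650 Ω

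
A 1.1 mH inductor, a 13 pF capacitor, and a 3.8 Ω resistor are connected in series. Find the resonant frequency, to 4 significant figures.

ω₀ = 1/√(LC) = 1/√(0.0011 × 1.3e-11) = 8.362e+06 rad/s
f₀ = ω₀/(2π) = 1.331 MHz

1.331 MHz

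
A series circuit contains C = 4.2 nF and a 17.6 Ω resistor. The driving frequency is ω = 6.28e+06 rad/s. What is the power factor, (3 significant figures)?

X_C = 1/(ωC) = 37.9 Ω
Z = 17.6 − j37.9 Ω
|Z| = √(17.6² + 37.9²) = 41.8 Ω
∠Z = arctan(-37.9/17.6) = -65.1°
cos φ = cos(-65.1°) = 0.421

0.421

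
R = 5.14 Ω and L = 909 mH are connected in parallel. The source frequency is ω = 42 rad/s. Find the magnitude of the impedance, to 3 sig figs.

X_L = ωL = 38.2 Ω
Parallel: admittances add. Y = 1/R + 1/(jωL)
Y = (0.195 − j0.0262) S
|Y| = 0.196 S → |Z| = 1/|Y| = 5.09 Ω, ∠Z = −∠Y = 7.67°

5.09 Ω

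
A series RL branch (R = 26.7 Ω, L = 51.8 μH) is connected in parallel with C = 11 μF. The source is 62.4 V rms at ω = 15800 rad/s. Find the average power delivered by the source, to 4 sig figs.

X_L = ωL = 0.8184 Ω
X_C = 1/(ωC) = 5.754 Ω
Branch 1 (R+jX_L): Z₁ = 26.70 + j0.8184 Ω, |Z₁| = 26.71 Ω
Branch 2 (−jX_C): Z₂ = −j5.754 Ω
Parallel: Z = Z₁Z₂/(Z₁+Z₂), |Z| = 5.661 Ω, ∠Z = -77.77°
I = V/|Z| = 11.02 A
P = VI cos φ = 62.4 × 11.02 × cos(-77.77°) = 145.7 W

145.7 W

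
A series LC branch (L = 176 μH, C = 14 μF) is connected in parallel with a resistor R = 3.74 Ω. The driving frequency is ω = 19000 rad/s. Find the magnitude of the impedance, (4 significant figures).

0.4129 Ω

X_L = ωL = 3.344 Ω
X_C = 1/(ωC) = 3.759 Ω
Branch 1: Z₁ = R = 3.740 Ω
Branch 2 (series LC): Z₂ = j(X_L − X_C) = −j0.4154 Ω
Parallel: Z = Z₁Z₂/(Z₁+Z₂), |Z| = 0.4129 Ω, ∠Z = -83.66°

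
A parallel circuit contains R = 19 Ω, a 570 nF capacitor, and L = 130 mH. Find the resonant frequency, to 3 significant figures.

ω₀ = 1/√(LC) = 1/√(0.13 × 5.7e-07) = 3674 rad/s
f₀ = ω₀/(2π) = 585 Hz

585 Hz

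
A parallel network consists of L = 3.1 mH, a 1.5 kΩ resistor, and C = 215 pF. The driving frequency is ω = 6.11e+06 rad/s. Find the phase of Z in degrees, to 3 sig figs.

X_L = ωL = 18900 Ω
X_C = 1/(ωC) = 761 Ω
Parallel: admittances add. Y = 1/R + 1/(jωL) + jωC
Y = (0.000667 + j0.00126) S
|Y| = 0.00143 S → |Z| = 1/|Y| = 701 Ω, ∠Z = −∠Y = -62.1°

-62.1°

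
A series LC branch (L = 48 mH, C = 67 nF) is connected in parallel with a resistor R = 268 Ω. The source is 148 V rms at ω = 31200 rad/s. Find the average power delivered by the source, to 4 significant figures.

81.73 W

X_L = ωL = 1498 Ω
X_C = 1/(ωC) = 478.4 Ω
Branch 1: Z₁ = R = 268.0 Ω
Branch 2 (series LC): Z₂ = j(X_L − X_C) = j1019 Ω
Parallel: Z = Z₁Z₂/(Z₁+Z₂), |Z| = 259.2 Ω, ∠Z = 14.73°
I = V/|Z| = 571.0 mA
P = VI cos φ = 148 × 0.5710 × cos(14.73°) = 81.73 W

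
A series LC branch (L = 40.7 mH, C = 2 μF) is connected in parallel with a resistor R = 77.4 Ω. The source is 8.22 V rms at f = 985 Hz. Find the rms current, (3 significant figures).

ω = 2πf = 6189 rad/s
X_L = ωL = 252 Ω
X_C = 1/(ωC) = 80.8 Ω
Branch 1: Z₁ = R = 77.4 Ω
Branch 2 (series LC): Z₂ = j(X_L − X_C) = j171 Ω
Parallel: Z = Z₁Z₂/(Z₁+Z₂), |Z| = 70.5 Ω, ∠Z = 24.3°
I = V/|Z| = 8.22/70.5 = 117 mA

117 mA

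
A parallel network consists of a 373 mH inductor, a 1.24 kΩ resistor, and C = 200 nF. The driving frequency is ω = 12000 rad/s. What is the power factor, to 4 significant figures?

X_L = ωL = 4476 Ω
X_C = 1/(ωC) = 416.7 Ω
Parallel: admittances add. Y = 1/R + 1/(jωL) + jωC
Y = (0.0008065 + j0.002177) S
|Y| = 0.002321 S → |Z| = 1/|Y| = 430.8 Ω, ∠Z = −∠Y = -69.67°
cos φ = cos(-69.67°) = 0.3474

0.3474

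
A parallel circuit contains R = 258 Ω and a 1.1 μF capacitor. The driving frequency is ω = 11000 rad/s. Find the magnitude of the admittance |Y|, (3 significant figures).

X_C = 1/(ωC) = 82.6 Ω
Parallel: admittances add. Y = 1/R + jωC
Y = (0.00388 + j0.0121) S
|Y| = 0.0127 S → |Z| = 1/|Y| = 78.7 Ω, ∠Z = −∠Y = -72.2°

12.7 mS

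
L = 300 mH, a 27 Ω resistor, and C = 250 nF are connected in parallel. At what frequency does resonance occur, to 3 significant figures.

ω₀ = 1/√(LC) = 1/√(0.3 × 2.5e-07) = 3651 rad/s
f₀ = ω₀/(2π) = 581 Hz

581 Hz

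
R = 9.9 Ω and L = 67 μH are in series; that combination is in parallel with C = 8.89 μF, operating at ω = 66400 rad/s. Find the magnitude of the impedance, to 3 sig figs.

1.79 Ω

X_L = ωL = 4.45 Ω
X_C = 1/(ωC) = 1.69 Ω
Branch 1 (R+jX_L): Z₁ = 9.90 + j4.45 Ω, |Z₁| = 10.9 Ω
Branch 2 (−jX_C): Z₂ = −j1.69 Ω
Parallel: Z = Z₁Z₂/(Z₁+Z₂), |Z| = 1.79 Ω, ∠Z = -81.4°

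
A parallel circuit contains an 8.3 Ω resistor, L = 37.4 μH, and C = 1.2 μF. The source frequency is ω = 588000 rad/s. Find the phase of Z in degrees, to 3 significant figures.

X_L = ωL = 22.0 Ω
X_C = 1/(ωC) = 1.42 Ω
Parallel: admittances add. Y = 1/R + 1/(jωL) + jωC
Y = (0.120 + j0.660) S
|Y| = 0.671 S → |Z| = 1/|Y| = 1.49 Ω, ∠Z = −∠Y = -79.7°

-79.7°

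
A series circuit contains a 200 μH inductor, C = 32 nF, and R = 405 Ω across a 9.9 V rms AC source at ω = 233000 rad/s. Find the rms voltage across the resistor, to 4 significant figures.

9.677 V

X_L = ωL = 46.60 Ω
X_C = 1/(ωC) = 134.1 Ω
Net reactance X = X_L − X_C = -87.52 Ω
Z = 405.0 − j87.52 Ω
|Z| = √(405.0² + 87.52²) = 414.3 Ω
I = V/|Z| = 23.89 mA
V_R = I·|Z_R| = 0.02389 × 405.0 = 9.677 V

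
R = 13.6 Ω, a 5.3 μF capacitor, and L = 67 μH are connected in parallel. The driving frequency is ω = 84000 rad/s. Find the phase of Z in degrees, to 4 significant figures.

X_L = ωL = 5.628 Ω
X_C = 1/(ωC) = 2.246 Ω
Parallel: admittances add. Y = 1/R + 1/(jωL) + jωC
Y = (0.07353 + j0.2675) S
|Y| = 0.2774 S → |Z| = 1/|Y| = 3.604 Ω, ∠Z = −∠Y = -74.63°

-74.63°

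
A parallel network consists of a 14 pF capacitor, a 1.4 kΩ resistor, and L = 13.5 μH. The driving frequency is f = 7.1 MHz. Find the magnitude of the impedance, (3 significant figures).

795 Ω

ω = 2πf = 4.461e+07 rad/s
X_L = ωL = 602 Ω
X_C = 1/(ωC) = 1600 Ω
Parallel: admittances add. Y = 1/R + 1/(jωL) + jωC
Y = (0.000714 − j0.00104) S
|Y| = 0.00126 S → |Z| = 1/|Y| = 795 Ω, ∠Z = −∠Y = 55.4°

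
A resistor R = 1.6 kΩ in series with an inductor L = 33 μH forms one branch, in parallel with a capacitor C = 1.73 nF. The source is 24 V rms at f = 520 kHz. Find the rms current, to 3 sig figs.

ω = 2πf = 3.267e+06 rad/s
X_L = ωL = 108 Ω
X_C = 1/(ωC) = 177 Ω
Branch 1 (R+jX_L): Z₁ = 1600 + j108 Ω, |Z₁| = 1600 Ω
Branch 2 (−jX_C): Z₂ = −j177 Ω
Parallel: Z = Z₁Z₂/(Z₁+Z₂), |Z| = 177 Ω, ∠Z = -83.7°
I = V/|Z| = 24/177 = 135 mA

135 mA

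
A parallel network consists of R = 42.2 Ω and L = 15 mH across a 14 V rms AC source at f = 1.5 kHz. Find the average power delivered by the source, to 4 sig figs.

ω = 2πf = 9425 rad/s
X_L = ωL = 141.4 Ω
Parallel: admittances add. Y = 1/R + 1/(jωL)
Y = (0.02370 − j0.007074) S
|Y| = 0.02473 S → |Z| = 1/|Y| = 40.44 Ω, ∠Z = −∠Y = 16.62°
I = V/|Z| = 346.2 mA
P = VI cos φ = 14 × 0.3462 × cos(16.62°) = 4.645 W

4.645 W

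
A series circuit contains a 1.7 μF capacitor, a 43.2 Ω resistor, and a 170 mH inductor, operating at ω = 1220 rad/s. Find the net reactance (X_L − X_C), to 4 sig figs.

-274.8 Ω

X_L = ωL = 207.4 Ω
X_C = 1/(ωC) = 482.2 Ω
X = 207.4 − 482.2 = -274.8 Ω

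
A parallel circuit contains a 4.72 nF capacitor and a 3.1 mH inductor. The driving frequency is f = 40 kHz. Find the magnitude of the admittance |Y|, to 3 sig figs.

ω = 2πf = 251300 rad/s
X_L = ωL = 779 Ω
X_C = 1/(ωC) = 843 Ω
Parallel: admittances add. Y = 1/(jωL) + jωC
Y = (0 − j9.72e-05) S
|Y| = 9.72e-05 S → |Z| = 1/|Y| = 10300 Ω, ∠Z = −∠Y = 90.0°

97.2 μS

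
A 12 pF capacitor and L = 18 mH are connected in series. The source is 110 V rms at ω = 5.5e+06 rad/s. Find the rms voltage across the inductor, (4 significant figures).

129.9 V

X_L = ωL = 99000 Ω
X_C = 1/(ωC) = 15150 Ω
Net reactance X = X_L − X_C = 83850 Ω
Z = j83850 Ω
|Z| = √(0² + 83850²) = 83850 Ω
I = V/|Z| = 1.312 mA
V_L = I·|Z_L| = 0.001312 × 99000 = 129.9 V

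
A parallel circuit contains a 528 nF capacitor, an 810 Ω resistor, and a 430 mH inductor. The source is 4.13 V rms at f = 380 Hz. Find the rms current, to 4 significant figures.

ω = 2πf = 2388 rad/s
X_L = ωL = 1027 Ω
X_C = 1/(ωC) = 793.2 Ω
Parallel: admittances add. Y = 1/R + 1/(jωL) + jωC
Y = (0.001235 + j0.0002866) S
|Y| = 0.001267 S → |Z| = 1/|Y| = 789.0 Ω, ∠Z = −∠Y = -13.07°
I = V/|Z| = 4.13/789.0 = 5.234 mA

5.234 mA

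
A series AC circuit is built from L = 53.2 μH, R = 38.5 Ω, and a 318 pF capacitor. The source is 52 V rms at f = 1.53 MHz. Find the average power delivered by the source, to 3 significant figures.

ω = 2πf = 9.613e+06 rad/s
X_L = ωL = 511 Ω
X_C = 1/(ωC) = 327 Ω
Net reactance X = X_L − X_C = 184 Ω
Z = 38.5 + j184 Ω
|Z| = √(38.5² + 184²) = 188 Ω
∠Z = arctan(184/38.5) = 78.2°
I = V/|Z| = 276 mA
P = VI cos φ = 52 × 0.276 × cos(78.2°) = 2.94 W

2.94 W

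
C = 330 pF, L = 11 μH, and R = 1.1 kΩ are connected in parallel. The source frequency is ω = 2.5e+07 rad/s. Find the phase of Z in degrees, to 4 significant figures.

X_L = ωL = 275.0 Ω
X_C = 1/(ωC) = 121.2 Ω
Parallel: admittances add. Y = 1/R + 1/(jωL) + jωC
Y = (0.0009091 + j0.004614) S
|Y| = 0.004702 S → |Z| = 1/|Y| = 212.7 Ω, ∠Z = −∠Y = -78.85°

-78.85°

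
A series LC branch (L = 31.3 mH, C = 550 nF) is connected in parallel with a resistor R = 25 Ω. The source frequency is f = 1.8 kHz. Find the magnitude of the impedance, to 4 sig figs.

ω = 2πf = 11310 rad/s
X_L = ωL = 354.0 Ω
X_C = 1/(ωC) = 160.8 Ω
Branch 1: Z₁ = R = 25.00 Ω
Branch 2 (series LC): Z₂ = j(X_L − X_C) = j193.2 Ω
Parallel: Z = Z₁Z₂/(Z₁+Z₂), |Z| = 24.79 Ω, ∠Z = 7.372°

24.79 Ω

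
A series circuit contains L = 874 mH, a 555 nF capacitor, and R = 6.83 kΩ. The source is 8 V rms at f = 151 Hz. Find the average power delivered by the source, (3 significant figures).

ω = 2πf = 948.8 rad/s
X_L = ωL = 829 Ω
X_C = 1/(ωC) = 1900 Ω
Net reactance X = X_L − X_C = -1070 Ω
Z = 6830 − j1070 Ω
|Z| = √(6830² + 1070²) = 6910 Ω
∠Z = arctan(-1070/6830) = -8.90°
I = V/|Z| = 1.16 mA
P = VI cos φ = 8 × 0.00116 × cos(-8.90°) = 9.15 mW

9.15 mW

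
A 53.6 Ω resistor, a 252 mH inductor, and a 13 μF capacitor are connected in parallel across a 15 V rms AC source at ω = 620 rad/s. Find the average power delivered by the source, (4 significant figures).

X_L = ωL = 156.2 Ω
X_C = 1/(ωC) = 124.1 Ω
Parallel: admittances add. Y = 1/R + 1/(jωL) + jωC
Y = (0.01866 + j0.001660) S
|Y| = 0.01873 S → |Z| = 1/|Y| = 53.39 Ω, ∠Z = −∠Y = -5.083°
I = V/|Z| = 281.0 mA
P = VI cos φ = 15 × 0.2810 × cos(-5.083°) = 4.198 W

4.198 W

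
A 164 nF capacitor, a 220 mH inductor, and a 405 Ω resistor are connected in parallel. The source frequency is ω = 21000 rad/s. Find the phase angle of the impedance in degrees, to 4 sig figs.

X_L = ωL = 4620 Ω
X_C = 1/(ωC) = 290.4 Ω
Parallel: admittances add. Y = 1/R + 1/(jωL) + jωC
Y = (0.002469 + j0.003228) S
|Y| = 0.004064 S → |Z| = 1/|Y| = 246.1 Ω, ∠Z = −∠Y = -52.58°

-52.58°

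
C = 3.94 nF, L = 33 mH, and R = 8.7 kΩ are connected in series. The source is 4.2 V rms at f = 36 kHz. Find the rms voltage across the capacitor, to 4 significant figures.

ω = 2πf = 226200 rad/s
X_L = ωL = 7464 Ω
X_C = 1/(ωC) = 1122 Ω
Net reactance X = X_L − X_C = 6342 Ω
Z = 8700 + j6342 Ω
|Z| = √(8700² + 6342²) = 10770 Ω
I = V/|Z| = 390.1 μA
V_C = I·|Z_C| = 0.0003901 × 1122 = 0.4377 V

0.4377 V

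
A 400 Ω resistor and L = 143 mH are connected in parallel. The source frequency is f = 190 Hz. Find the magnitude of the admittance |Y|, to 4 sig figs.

6.369 mS

ω = 2πf = 1194 rad/s
X_L = ωL = 170.7 Ω
Parallel: admittances add. Y = 1/R + 1/(jωL)
Y = (0.002500 − j0.005858) S
|Y| = 0.006369 S → |Z| = 1/|Y| = 157.0 Ω, ∠Z = −∠Y = 66.89°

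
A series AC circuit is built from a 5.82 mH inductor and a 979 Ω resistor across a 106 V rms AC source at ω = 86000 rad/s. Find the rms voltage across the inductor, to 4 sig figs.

X_L = ωL = 500.5 Ω
Z = 979.0 + j500.5 Ω
|Z| = √(979.0² + 500.5²) = 1100 Ω
I = V/|Z| = 96.41 mA
V_L = I·|Z_L| = 0.09641 × 500.5 = 48.25 V

48.25 V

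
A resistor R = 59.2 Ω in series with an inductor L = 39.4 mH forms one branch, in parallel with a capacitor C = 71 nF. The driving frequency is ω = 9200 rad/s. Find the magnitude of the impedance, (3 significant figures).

X_L = ωL = 362 Ω
X_C = 1/(ωC) = 1530 Ω
Branch 1 (R+jX_L): Z₁ = 59.2 + j362 Ω, |Z₁| = 367 Ω
Branch 2 (−jX_C): Z₂ = −j1530 Ω
Parallel: Z = Z₁Z₂/(Z₁+Z₂), |Z| = 481 Ω, ∠Z = 77.8°

481 Ω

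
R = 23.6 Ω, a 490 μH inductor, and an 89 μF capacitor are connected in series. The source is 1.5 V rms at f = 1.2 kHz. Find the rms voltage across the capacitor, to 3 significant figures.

ω = 2πf = 7540 rad/s
X_L = ωL = 3.69 Ω
X_C = 1/(ωC) = 1.49 Ω
Net reactance X = X_L − X_C = 2.20 Ω
Z = 23.6 + j2.20 Ω
|Z| = √(23.6² + 2.20²) = 23.7 Ω
I = V/|Z| = 63.3 mA
V_C = I·|Z_C| = 0.0633 × 1.49 = 0.0943 V

0.0943 V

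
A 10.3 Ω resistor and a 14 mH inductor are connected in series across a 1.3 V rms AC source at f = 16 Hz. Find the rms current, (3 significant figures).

125 mA

ω = 2πf = 100.5 rad/s
X_L = ωL = 1.41 Ω
Z = 10.3 + j1.41 Ω
|Z| = √(10.3² + 1.41²) = 10.4 Ω
I = V/|Z| = 1.3/10.4 = 125 mA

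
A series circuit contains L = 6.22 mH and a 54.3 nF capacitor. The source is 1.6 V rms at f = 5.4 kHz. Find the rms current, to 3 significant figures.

ω = 2πf = 33930 rad/s
X_L = ωL = 211 Ω
X_C = 1/(ωC) = 543 Ω
Net reactance X = X_L − X_C = -332 Ω
Z = − j332 Ω
|Z| = √(0² + 332²) = 332 Ω
I = V/|Z| = 1.6/332 = 4.82 mA

4.82 mA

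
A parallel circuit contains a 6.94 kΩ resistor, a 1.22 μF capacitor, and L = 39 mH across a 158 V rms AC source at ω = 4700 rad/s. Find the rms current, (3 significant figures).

49.5 mA

X_L = ωL = 183 Ω
X_C = 1/(ωC) = 174 Ω
Parallel: admittances add. Y = 1/R + 1/(jωL) + jωC
Y = (0.000144 + j0.000278) S
|Y| = 0.000314 S → |Z| = 1/|Y| = 3190 Ω, ∠Z = −∠Y = -62.6°
I = V/|Z| = 158/3190 = 49.5 mA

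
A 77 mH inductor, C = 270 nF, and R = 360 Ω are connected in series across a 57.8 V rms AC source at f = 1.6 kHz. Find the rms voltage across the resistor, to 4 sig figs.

ω = 2πf = 10050 rad/s
X_L = ωL = 774.1 Ω
X_C = 1/(ωC) = 368.4 Ω
Net reactance X = X_L − X_C = 405.7 Ω
Z = 360.0 + j405.7 Ω
|Z| = √(360.0² + 405.7²) = 542.4 Ω
I = V/|Z| = 106.6 mA
V_R = I·|Z_R| = 0.1066 × 360.0 = 38.36 V

38.36 V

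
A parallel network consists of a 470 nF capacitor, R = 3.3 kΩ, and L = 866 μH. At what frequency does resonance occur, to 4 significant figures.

7.889 kHz

ω₀ = 1/√(LC) = 1/√(0.000866 × 4.7e-07) = 49570 rad/s
f₀ = ω₀/(2π) = 7.889 kHz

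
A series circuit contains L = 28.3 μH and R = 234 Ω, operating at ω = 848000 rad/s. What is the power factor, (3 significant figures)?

0.995

X_L = ωL = 24.0 Ω
Z = 234 + j24.0 Ω
|Z| = √(234² + 24.0²) = 235 Ω
∠Z = arctan(24.0/234) = 5.86°
cos φ = cos(5.86°) = 0.995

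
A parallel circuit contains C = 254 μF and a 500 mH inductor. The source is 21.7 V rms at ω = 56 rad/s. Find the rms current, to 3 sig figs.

466 mA

X_L = ωL = 28.0 Ω
X_C = 1/(ωC) = 70.3 Ω
Parallel: admittances add. Y = 1/(jωL) + jωC
Y = (0 − j0.0215) S
|Y| = 0.0215 S → |Z| = 1/|Y| = 46.5 Ω, ∠Z = −∠Y = 90.0°
I = V/|Z| = 21.7/46.5 = 466 mA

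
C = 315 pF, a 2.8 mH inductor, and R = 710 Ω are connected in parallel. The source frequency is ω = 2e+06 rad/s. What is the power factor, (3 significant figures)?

X_L = ωL = 5600 Ω
X_C = 1/(ωC) = 1590 Ω
Parallel: admittances add. Y = 1/R + 1/(jωL) + jωC
Y = (0.00141 + j0.000451) S
|Y| = 0.00148 S → |Z| = 1/|Y| = 676 Ω, ∠Z = −∠Y = -17.8°
cos φ = cos(-17.8°) = 0.952

0.952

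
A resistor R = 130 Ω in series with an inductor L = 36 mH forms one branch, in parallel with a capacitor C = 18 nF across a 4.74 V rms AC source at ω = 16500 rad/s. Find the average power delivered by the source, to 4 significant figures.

7.900 mW

X_L = ωL = 594.0 Ω
X_C = 1/(ωC) = 3367 Ω
Branch 1 (R+jX_L): Z₁ = 130.0 + j594.0 Ω, |Z₁| = 608.1 Ω
Branch 2 (−jX_C): Z₂ = −j3367 Ω
Parallel: Z = Z₁Z₂/(Z₁+Z₂), |Z| = 737.5 Ω, ∠Z = 74.97°
I = V/|Z| = 6.427 mA
P = VI cos φ = 4.74 × 0.006427 × cos(74.97°) = 7.900 mW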